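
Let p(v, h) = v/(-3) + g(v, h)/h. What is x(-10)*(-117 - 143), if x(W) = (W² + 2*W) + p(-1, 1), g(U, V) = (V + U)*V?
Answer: -62660/3 ≈ -20887.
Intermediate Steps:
g(U, V) = V*(U + V) (g(U, V) = (U + V)*V = V*(U + V))
p(v, h) = h + 2*v/3 (p(v, h) = v/(-3) + (h*(v + h))/h = v*(-⅓) + (h*(h + v))/h = -v/3 + (h + v) = h + 2*v/3)
x(W) = ⅓ + W² + 2*W (x(W) = (W² + 2*W) + (1 + (⅔)*(-1)) = (W² + 2*W) + (1 - ⅔) = (W² + 2*W) + ⅓ = ⅓ + W² + 2*W)
x(-10)*(-117 - 143) = (⅓ + (-10)² + 2*(-10))*(-117 - 143) = (⅓ + 100 - 20)*(-260) = (241/3)*(-260) = -62660/3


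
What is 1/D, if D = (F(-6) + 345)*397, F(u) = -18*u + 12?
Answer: 1/184605 ≈ 5.4170e-6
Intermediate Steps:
F(u) = 12 - 18*u
D = 184605 (D = ((12 - 18*(-6)) + 345)*397 = ((12 + 108) + 345)*397 = (120 + 345)*397 = 465*397 = 184605)
1/D = 1/184605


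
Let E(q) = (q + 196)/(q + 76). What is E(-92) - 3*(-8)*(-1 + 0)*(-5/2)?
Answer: 107/2 ≈ 53.500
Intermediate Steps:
E(q) = (196 + q)/(76 + q)
E(-92) - 3*(-8)*(-1 + 0)*(-5/2) = (196 - 92)/(76 - 92) - 3*(-8)*(-1 + 0)*(-5/2) = 104/(-16) - (-24)*(-(-5)/2) = -1/16*104 - (-24)*(-1*(-5/2)) = -13/2 - (-24)*5/2 = -13/2 - 1*(-60) = -13/2 + 60 = 107/2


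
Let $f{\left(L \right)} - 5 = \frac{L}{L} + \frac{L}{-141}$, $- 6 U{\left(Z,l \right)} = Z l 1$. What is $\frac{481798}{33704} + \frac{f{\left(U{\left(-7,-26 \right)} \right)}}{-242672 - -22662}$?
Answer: $\frac{11209517819431}{784159201980} \approx 14.295$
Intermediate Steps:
$U{\left(Z,l \right)} = - \frac{Z l}{6}$ ($U{\left(Z,l \right)} = - \frac{Z l 1}{6} = - \frac{Z l}{6}$)
$f{\left(L \right)} = 6 - \frac{L}{141}$ ($f{\left(L \right)} = 5 + \left(\frac{L}{L} + \frac{L}{-141}\right) = 5 + \left(1 + L \left(- \frac{1}{141}\right)\right) = 5 - \left(-1 + \frac{L}{141}\right) = 6 - \frac{L}{141}$)
$\frac{481798}{33704} + \frac{f{\left(U{\left(-7,-26 \right)} \right)}}{-242672 - -22662} = \frac{481798}{33704} + \frac{6 - \frac{\left(- \frac{1}{6}\right) \left(-7\right) \left(-26\right)}{141}}{-242672 - -22662} = 481798 \cdot \frac{1}{33704} + \frac{6 - - \frac{91}{423}}{-242672 + 22662} = \frac{240899}{16852} + \frac{6 + \frac{91}{423}}{-220010} = \frac{240899}{16852} + \frac{2629}{423} \left(- \frac{1}{220010}\right) = \frac{240899}{16852} - \frac{2629}{93064230} = \frac{11209517819431}{784159201980}$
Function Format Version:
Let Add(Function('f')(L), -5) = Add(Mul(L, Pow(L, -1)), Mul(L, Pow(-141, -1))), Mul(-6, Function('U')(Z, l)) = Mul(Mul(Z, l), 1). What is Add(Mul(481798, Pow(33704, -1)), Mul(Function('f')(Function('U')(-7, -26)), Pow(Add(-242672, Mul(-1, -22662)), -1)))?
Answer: Rational(11209517819431, 784159201980) ≈ 14.295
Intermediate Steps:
Function('U')(Z, l) = Mul(Rational(-1, 6), Z, l) (Function('U')(Z, l) = Mul(Rational(-1, 6), Mul(Mul(Z, l), 1)) = Mul(Rational(-1, 6), Mul(Z, l)) = Mul(Rational(-1, 6), Z, l))
Function('f')(L) = Add(6, Mul(Rational(-1, 141), L)) (Function('f')(L) = Add(5, Add(Mul(L, Pow(L, -1)), Mul(L, Pow(-141, -1)))) = Add(5, Add(1, Mul(L, Rational(-1, 141)))) = Add(5, Add(1, Mul(Rational(-1, 141), L))) = Add(6, Mul(Rational(-1, 141), L)))
Add(Mul(481798, Pow(33704, -1)), Mul(Function('f')(Function('U')(-7, -26)), Pow(Add(-242672, Mul(-1, -22662)), -1))) = Add(Mul(481798, Pow(33704, -1)), Mul(Add(6, Mul(Rational(-1, 141), Mul(Rational(-1, 6), -7, -26))), Pow(Add(-242672, Mul(-1, -22662)), -1))) = Add(Mul(481798, Rational(1, 33704)), Mul(Add(6, Mul(Rational(-1, 141), Rational(-91, 3))), Pow(Add(-242672, 22662), -1))) = Add(Rational(240899, 16852), Mul(Add(6, Rational(91, 423)), Pow(-220010, -1))) = Add(Rational(240899, 16852), Mul(Rational(2629, 423), Rational(-1, 220010))) = Add(Rational(240899, 16852), Rational(-2629, 93064230)) = Rational(11209517819431, 784159201980)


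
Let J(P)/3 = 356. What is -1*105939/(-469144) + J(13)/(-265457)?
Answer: 27621203331/124537558808 ≈ 0.22179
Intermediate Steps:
J(P) = 1068 (J(P) = 3*356 = 1068)
-1*105939/(-469144) + J(13)/(-265457) = -1*105939/(-469144) + 1068/(-265457) = -105939*(-1/469144) + 1068*(-1/265457) = 105939/469144 - 1068/265457 = 27621203331/124537558808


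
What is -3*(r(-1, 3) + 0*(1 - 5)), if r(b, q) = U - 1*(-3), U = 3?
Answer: -18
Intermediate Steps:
r(b, q) = 6 (r(b, q) = 3 - 1*(-3) = 3 + 3 = 6)
-3*(r(-1, 3) + 0*(1 - 5)) = -3*(6 + 0*(1 - 5)) = -3*(6 + 0*(-4)) = -3*(6 + 0) = -3*6 = -18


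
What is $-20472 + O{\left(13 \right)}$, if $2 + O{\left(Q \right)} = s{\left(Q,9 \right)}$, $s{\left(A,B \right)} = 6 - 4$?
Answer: $-20472$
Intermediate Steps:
$s{\left(A,B \right)} = 2$
$O{\left(Q \right)} = 0$ ($O{\left(Q \right)} = -2 + 2 = 0$)
$-20472 + O{\left(13 \right)} = -20472 + 0 = -20472$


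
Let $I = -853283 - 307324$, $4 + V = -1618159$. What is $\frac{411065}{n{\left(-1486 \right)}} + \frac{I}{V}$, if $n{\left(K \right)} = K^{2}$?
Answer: $\frac{3228017908567}{3573221063948} \approx 0.90339$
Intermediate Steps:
$V = -1618163$ ($V = -4 - 1618159 = -1618163$)
$I = -1160607$
$\frac{411065}{n{\left(-1486 \right)}} + \frac{I}{V} = \frac{411065}{\left(-1486\right)^{2}} - \frac{1160607}{-1618163} = \frac{411065}{2208196} - - \frac{1160607}{1618163} = 411065 \cdot \frac{1}{2208196} + \frac{1160607}{1618163} = \frac{411065}{2208196} + \frac{1160607}{1618163} = \frac{3228017908567}{3573221063948}$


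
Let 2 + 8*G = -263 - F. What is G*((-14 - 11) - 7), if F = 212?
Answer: 1908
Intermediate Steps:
G = -477/8 (G = -¼ + (-263 - 1*212)/8 = -¼ + (-263 - 212)/8 = -¼ + (⅛)*(-475) = -¼ - 475/8 = -477/8 ≈ -59.625)
G*((-14 - 11) - 7) = -477*((-14 - 11) - 7)/8 = -477*(-25 - 7)/8 = -477/8*(-32) = 1908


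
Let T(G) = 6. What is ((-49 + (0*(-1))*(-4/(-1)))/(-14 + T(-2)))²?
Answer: 2401/64 ≈ 37.516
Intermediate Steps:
((-49 + (0*(-1))*(-4/(-1)))/(-14 + T(-2)))² = ((-49 + (0*(-1))*(-4/(-1)))/(-14 + 6))² = ((-49 + 0*(-4*(-1)))/(-8))² = ((-49 + 0*4)*(-⅛))² = ((-49 + 0)*(-⅛))² = (-49*(-⅛))² = (49/8)² = 2401/64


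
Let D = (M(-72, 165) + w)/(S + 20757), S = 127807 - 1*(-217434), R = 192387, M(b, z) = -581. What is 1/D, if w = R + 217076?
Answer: 182999/204441 ≈ 0.89512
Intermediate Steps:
S = 345241 (S = 127807 + 217434 = 345241)
w = 409463 (w = 192387 + 217076 = 409463)
D = 204441/182999 (D = (-581 + 409463)/(345241 + 20757) = 408882/365998 = 408882*(1/365998) = 204441/182999 ≈ 1.1172)
1/D = 1/(204441/182999) = 182999/204441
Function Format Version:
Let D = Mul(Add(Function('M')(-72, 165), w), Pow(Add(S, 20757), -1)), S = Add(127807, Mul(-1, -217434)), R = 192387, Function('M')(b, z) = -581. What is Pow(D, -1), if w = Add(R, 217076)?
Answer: Rational(182999, 204441) ≈ 0.89512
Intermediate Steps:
S = 345241 (S = Add(127807, 217434) = 345241)
w = 409463 (w = Add(192387, 217076) = 409463)
D = Rational(204441, 182999) (D = Mul(Add(-581, 409463), Pow(Add(345241, 20757), -1)) = Mul(408882, Pow(365998, -1)) = Mul(408882, Rational(1, 365998)) = Rational(204441, 182999) ≈ 1.1172)
Pow(D, -1) = Pow(Rational(204441, 182999), -1) = Rational(182999, 204441)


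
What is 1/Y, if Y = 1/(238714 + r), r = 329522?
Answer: 568236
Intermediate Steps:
Y = 1/568236 (Y = 1/(238714 + 329522) = 1/568236 ≈ 1.7598e-6)
1/Y = 1/(1/568236) = 568236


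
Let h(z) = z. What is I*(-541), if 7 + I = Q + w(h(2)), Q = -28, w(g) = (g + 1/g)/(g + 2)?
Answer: 148775/8 ≈ 18597.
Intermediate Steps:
w(g) = (g + 1/g)/(2 + g)
I = -275/8 (I = -7 + (-28 + (1 + 2**2)/(2*(2 + 2))) = -7 + (-28 + (1/2)*(1 + 4)/4) = -7 + (-28 + (1/2)*(1/4)*5) = -7 + (-28 + 5/8) = -7 - 219/8 = -275/8 ≈ -34.375)
I*(-541) = -275/8*(-541) = 148775/8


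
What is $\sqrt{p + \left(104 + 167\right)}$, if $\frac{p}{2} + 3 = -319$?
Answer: $i \sqrt{373} \approx 19.313 i$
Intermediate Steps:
$p = -644$ ($p = -6 + 2 \left(-319\right) = -6 - 638 = -644$)
$\sqrt{p + \left(104 + 167\right)} = \sqrt{-644 + \left(104 + 167\right)} = \sqrt{-644 + 271} = \sqrt{-373} = i \sqrt{373}$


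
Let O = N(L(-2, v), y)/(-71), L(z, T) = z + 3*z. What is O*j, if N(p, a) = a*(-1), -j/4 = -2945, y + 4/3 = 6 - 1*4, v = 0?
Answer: 23560/213 ≈ 110.61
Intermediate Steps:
L(z, T) = 4*z
y = ⅔ (y = -4/3 + (6 - 1*4) = -4/3 + (6 - 4) = -4/3 + 2 = ⅔ ≈ 0.66667)
j = 11780 (j = -4*(-2945) = 11780)
N(p, a) = -a
O = 2/213 (O = -1*⅔/(-71) = -⅔*(-1/71) = 2/213 ≈ 0.0093897)
O*j = (2/213)*11780 = 23560/213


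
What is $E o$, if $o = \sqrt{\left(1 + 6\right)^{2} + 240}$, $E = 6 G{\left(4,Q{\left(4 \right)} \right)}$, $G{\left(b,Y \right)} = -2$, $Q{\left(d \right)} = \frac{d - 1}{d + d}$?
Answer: $-204$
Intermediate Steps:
$Q{\left(d \right)} = \frac{-1 + d}{2 d}$
$E = -12$ ($E = 6 \left(-2\right) = -12$)
$o = 17$ ($o = \sqrt{7^{2} + 240} = \sqrt{49 + 240} = \sqrt{289} = 17$)
$E o = \left(-12\right) 17 = -204$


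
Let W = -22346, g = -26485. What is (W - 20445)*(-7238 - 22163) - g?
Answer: 1258124676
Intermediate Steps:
(W - 20445)*(-7238 - 22163) - g = (-22346 - 20445)*(-7238 - 22163) - 1*(-26485) = -42791*(-29401) + 26485 = 1258098191 + 26485 = 1258124676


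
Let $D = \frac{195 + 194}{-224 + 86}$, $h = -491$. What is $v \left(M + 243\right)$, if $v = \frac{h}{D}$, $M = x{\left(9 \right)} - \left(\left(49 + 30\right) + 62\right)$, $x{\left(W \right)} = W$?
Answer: $\frac{7521138}{389} \approx 19335.0$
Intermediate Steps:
$M = -132$ ($M = 9 - \left(\left(49 + 30\right) + 62\right) = 9 - \left(79 + 62\right) = 9 - 141 = -132$)
$D = - \frac{389}{138}$ ($D = \frac{389}{-138} = 389 \left(- \frac{1}{138}\right) = - \frac{389}{138} \approx -2.8188$)
$v = \frac{67758}{389}$ ($v = - \frac{491}{- \frac{389}{138}} = \left(-491\right) \left(- \frac{138}{389}\right) = \frac{67758}{389} \approx 174.19$)
$v \left(M + 243\right) = \frac{67758 \left(-132 + 243\right)}{389} = \frac{67758}{389} \cdot 111 = \frac{7521138}{389}$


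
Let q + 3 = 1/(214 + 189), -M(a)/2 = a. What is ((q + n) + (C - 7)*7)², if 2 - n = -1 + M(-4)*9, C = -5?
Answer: 3952259689/162409 ≈ 24335.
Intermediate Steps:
M(a) = -2*a
n = -69 (n = 2 - (-1 - 2*(-4)*9) = 2 - (-1 + 8*9) = 2 - (-1 + 72) = 2 - 1*71 = 2 - 71 = -69)
q = -1208/403 (q = -3 + 1/(214 + 189) = -3 + 1/403 = -1208/403 ≈ -2.9975)
((q + n) + (C - 7)*7)² = ((-1208/403 - 69) + (-5 - 7)*7)² = (-29015/403 - 12*7)² = (-29015/403 - 84)² = (-62867/403)² = 3952259689/162409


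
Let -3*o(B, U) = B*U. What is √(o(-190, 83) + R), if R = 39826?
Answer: 4*√25359/3 ≈ 212.33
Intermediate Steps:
o(B, U) = -B*U/3
√(o(-190, 83) + R) = √(-⅓*(-190)*83 + 39826) = √(15770/3 + 39826) = √(135248/3) = 4*√25359/3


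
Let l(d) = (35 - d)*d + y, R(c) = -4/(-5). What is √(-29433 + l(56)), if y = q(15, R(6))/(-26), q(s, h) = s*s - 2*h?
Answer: I*√517437310/130 ≈ 174.98*I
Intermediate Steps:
R(c) = ⅘ (R(c) = -4*(-⅕) = ⅘)
q(s, h) = s² - 2*h
y = -1117/130 (y = (15² - 2*⅘)/(-26) = (225 - 8/5)*(-1/26) = (1117/5)*(-1/26) = -1117/130 ≈ -8.5923)
l(d) = -1117/130 + d*(35 - d) (l(d) = (35 - d)*d - 1117/130 = d*(35 - d) - 1117/130 = -1117/130 + d*(35 - d))
√(-29433 + l(56)) = √(-29433 + (-1117/130 - 1*56² + 35*56)) = √(-29433 + (-1117/130 - 1*3136 + 1960)) = √(-29433 + (-1117/130 - 3136 + 1960)) = √(-29433 - 153997/130) = √(-3980287/130) = I*√517437310/130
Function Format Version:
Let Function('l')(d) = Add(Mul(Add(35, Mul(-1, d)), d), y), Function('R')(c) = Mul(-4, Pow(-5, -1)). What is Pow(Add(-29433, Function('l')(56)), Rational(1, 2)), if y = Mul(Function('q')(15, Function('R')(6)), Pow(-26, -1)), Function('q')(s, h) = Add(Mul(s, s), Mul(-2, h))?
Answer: Mul(Rational(1, 130), I, Pow(517437310, Rational(1, 2))) ≈ Mul(174.98, I)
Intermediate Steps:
Function('R')(c) = Rational(4, 5) (Function('R')(c) = Mul(-4, Rational(-1, 5)) = Rational(4, 5))
Function('q')(s, h) = Add(Pow(s, 2), Mul(-2, h))
y = Rational(-1117, 130) (y = Mul(Add(Pow(15, 2), Mul(-2, Rational(4, 5))), Pow(-26, -1)) = Mul(Add(225, Rational(-8, 5)), Rational(-1, 26)) = Mul(Rational(1117, 5), Rational(-1, 26)) = Rational(-1117, 130) ≈ -8.5923)
Function('l')(d) = Add(Rational(-1117, 130), Mul(d, Add(35, Mul(-1, d)))) (Function('l')(d) = Add(Mul(Add(35, Mul(-1, d)), d), Rational(-1117, 130)) = Add(Mul(d, Add(35, Mul(-1, d))), Rational(-1117, 130)) = Add(Rational(-1117, 130), Mul(d, Add(35, Mul(-1, d)))))
Pow(Add(-29433, Function('l')(56)), Rational(1, 2)) = Pow(Add(-29433, Add(Rational(-1117, 130), Mul(-1, Pow(56, 2)), Mul(35, 56))), Rational(1, 2)) = Pow(Add(-29433, Add(Rational(-1117, 130), Mul(-1, 3136), 1960)), Rational(1, 2)) = Pow(Add(-29433, Add(Rational(-1117, 130), -3136, 1960)), Rational(1, 2)) = Pow(Add(-29433, Rational(-153997, 130)), Rational(1, 2)) = Pow(Rational(-3980287, 130), Rational(1, 2)) = Mul(Rational(1, 130), I, Pow(517437310, Rational(1, 2)))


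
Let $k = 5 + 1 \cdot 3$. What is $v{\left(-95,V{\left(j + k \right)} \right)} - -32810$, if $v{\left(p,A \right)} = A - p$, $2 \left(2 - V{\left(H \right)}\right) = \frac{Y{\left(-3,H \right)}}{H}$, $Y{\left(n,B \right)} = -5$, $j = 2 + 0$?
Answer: $\frac{131629}{4} \approx 32907.0$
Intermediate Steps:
$k = 8$ ($k = 5 + 3 = 8$)
$j = 2$
$V{\left(H \right)} = 2 + \frac{5}{2 H}$ ($V{\left(H \right)} = 2 - \frac{\left(-5\right) \frac{1}{H}}{2} = 2 + \frac{5}{2 H}$)
$v{\left(-95,V{\left(j + k \right)} \right)} - -32810 = \left(\left(2 + \frac{5}{2 \left(2 + 8\right)}\right) - -95\right) - -32810 = \left(\left(2 + \frac{5}{2 \cdot 10}\right) + 95\right) + 32810 = \left(\left(2 + \frac{5}{2} \cdot \frac{1}{10}\right) + 95\right) + 32810 = \left(\left(2 + \frac{1}{4}\right) + 95\right) + 32810 = \left(\frac{9}{4} + 95\right) + 32810 = \frac{389}{4} + 32810 = \frac{131629}{4}$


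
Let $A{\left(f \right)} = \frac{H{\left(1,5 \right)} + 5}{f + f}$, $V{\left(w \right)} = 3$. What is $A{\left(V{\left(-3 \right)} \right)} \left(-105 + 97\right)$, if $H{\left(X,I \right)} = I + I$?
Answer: $-20$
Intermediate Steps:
$H{\left(X,I \right)} = 2 I$
$A{\left(f \right)} = \frac{15}{2 f}$ ($A{\left(f \right)} = \frac{2 \cdot 5 + 5}{f + f} = \frac{10 + 5}{2 f} = 15 \frac{1}{2 f} = \frac{15}{2 f}$)
$A{\left(V{\left(-3 \right)} \right)} \left(-105 + 97\right) = \frac{15}{2 \cdot 3} \left(-105 + 97\right) = \frac{15}{2} \cdot \frac{1}{3} \left(-8\right) = \frac{5}{2} \left(-8\right) = -20$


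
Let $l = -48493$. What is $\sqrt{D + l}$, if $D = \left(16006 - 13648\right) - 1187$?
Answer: $3 i \sqrt{5258} \approx 217.54 i$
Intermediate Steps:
$D = 1171$ ($D = 2358 - 1187 = 1171$)
$\sqrt{D + l} = \sqrt{1171 - 48493} = \sqrt{-47322} = 3 i \sqrt{5258}$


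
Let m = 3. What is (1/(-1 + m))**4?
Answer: 1/16 ≈ 0.062500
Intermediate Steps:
(1/(-1 + m))**4 = (1/(-1 + 3))**4 = (1/2)**4 = 1/16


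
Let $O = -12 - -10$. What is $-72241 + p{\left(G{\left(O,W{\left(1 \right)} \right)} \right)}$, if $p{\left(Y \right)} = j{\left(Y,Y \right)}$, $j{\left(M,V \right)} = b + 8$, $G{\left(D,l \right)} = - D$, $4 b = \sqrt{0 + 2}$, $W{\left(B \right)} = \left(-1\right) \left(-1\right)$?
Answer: $-72233 + \frac{\sqrt{2}}{4} \approx -72233.0$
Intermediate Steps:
$W{\left(B \right)} = 1$
$b = \frac{\sqrt{2}}{4}$ ($b = \frac{\sqrt{0 + 2}}{4} = \frac{\sqrt{2}}{4} \approx 0.35355$)
$O = -2$ ($O = -12 + 10 = -2$)
$j{\left(M,V \right)} = 8 + \frac{\sqrt{2}}{4}$ ($j{\left(M,V \right)} = \frac{\sqrt{2}}{4} + 8 = 8 + \frac{\sqrt{2}}{4}$)
$p{\left(Y \right)} = 8 + \frac{\sqrt{2}}{4}$
$-72241 + p{\left(G{\left(O,W{\left(1 \right)} \right)} \right)} = -72241 + \left(8 + \frac{\sqrt{2}}{4}\right) = -72233 + \frac{\sqrt{2}}{4}$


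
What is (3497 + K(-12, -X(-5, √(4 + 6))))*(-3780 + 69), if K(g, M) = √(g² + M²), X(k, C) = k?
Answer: -13025610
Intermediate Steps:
K(g, M) = √(M² + g²)
(3497 + K(-12, -X(-5, √(4 + 6))))*(-3780 + 69) = (3497 + √((-1*(-5))² + (-12)²))*(-3780 + 69) = (3497 + √(5² + 144))*(-3711) = (3497 + √(25 + 144))*(-3711) = (3497 + √169)*(-3711) = (3497 + 13)*(-3711) = 3510*(-3711) = -13025610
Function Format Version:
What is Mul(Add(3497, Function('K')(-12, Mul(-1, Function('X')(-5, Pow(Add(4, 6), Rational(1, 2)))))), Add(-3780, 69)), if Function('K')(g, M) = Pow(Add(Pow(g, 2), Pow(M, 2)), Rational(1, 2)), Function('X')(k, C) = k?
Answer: -13025610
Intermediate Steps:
Function('K')(g, M) = Pow(Add(Pow(M, 2), Pow(g, 2)), Rational(1, 2))
Mul(Add(3497, Function('K')(-12, Mul(-1, Function('X')(-5, Pow(Add(4, 6), Rational(1, 2)))))), Add(-3780, 69)) = Mul(Add(3497, Pow(Add(Pow(Mul(-1, -5), 2), Pow(-12, 2)), Rational(1, 2))), Add(-3780, 69)) = Mul(Add(3497, Pow(Add(Pow(5, 2), 144), Rational(1, 2))), -3711) = Mul(Add(3497, Pow(Add(25, 144), Rational(1, 2))), -3711) = Mul(Add(3497, Pow(169, Rational(1, 2))), -3711) = Mul(Add(3497, 13), -3711) = Mul(3510, -3711) = -13025610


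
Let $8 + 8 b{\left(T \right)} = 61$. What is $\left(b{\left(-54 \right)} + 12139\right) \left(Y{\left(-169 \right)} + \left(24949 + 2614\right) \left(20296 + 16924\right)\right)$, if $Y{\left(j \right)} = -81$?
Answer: $\frac{99681066201535}{8} \approx 1.246 \cdot 10^{13}$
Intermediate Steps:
$b{\left(T \right)} = \frac{53}{8}$ ($b{\left(T \right)} = -1 + \frac{1}{8} \cdot 61 = -1 + \frac{61}{8} = \frac{53}{8}$)
$\left(b{\left(-54 \right)} + 12139\right) \left(Y{\left(-169 \right)} + \left(24949 + 2614\right) \left(20296 + 16924\right)\right) = \left(\frac{53}{8} + 12139\right) \left(-81 + \left(24949 + 2614\right) \left(20296 + 16924\right)\right) = \frac{97165 \left(-81 + 27563 \cdot 37220\right)}{8} = \frac{97165 \left(-81 + 1025894860\right)}{8} = \frac{97165}{8} \cdot 1025894779 = \frac{99681066201535}{8}$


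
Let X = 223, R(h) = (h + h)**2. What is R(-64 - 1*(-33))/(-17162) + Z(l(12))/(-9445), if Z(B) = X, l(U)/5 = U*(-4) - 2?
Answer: -20066853/81047545 ≈ -0.24759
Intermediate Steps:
l(U) = -10 - 20*U (l(U) = 5*(U*(-4) - 2) = 5*(-4*U - 2) = 5*(-2 - 4*U) = -10 - 20*U)
R(h) = 4*h**2 (R(h) = (2*h)**2 = 4*h**2)
Z(B) = 223
R(-64 - 1*(-33))/(-17162) + Z(l(12))/(-9445) = (4*(-64 - 1*(-33))**2)/(-17162) + 223/(-9445) = (4*(-64 + 33)**2)*(-1/17162) + 223*(-1/9445) = (4*(-31)**2)*(-1/17162) - 223/9445 = (4*961)*(-1/17162) - 223/9445 = 3844*(-1/17162) - 223/9445 = -1922/8581 - 223/9445 = -20066853/81047545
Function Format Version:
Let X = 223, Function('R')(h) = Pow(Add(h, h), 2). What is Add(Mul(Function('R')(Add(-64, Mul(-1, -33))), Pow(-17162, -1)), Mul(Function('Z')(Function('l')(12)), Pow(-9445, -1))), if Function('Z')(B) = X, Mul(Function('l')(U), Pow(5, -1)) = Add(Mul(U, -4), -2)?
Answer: Rational(-20066853, 81047545) ≈ -0.24759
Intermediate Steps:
Function('l')(U) = Add(-10, Mul(-20, U)) (Function('l')(U) = Mul(5, Add(Mul(U, -4), -2)) = Mul(5, Add(Mul(-4, U), -2)) = Mul(5, Add(-2, Mul(-4, U))) = Add(-10, Mul(-20, U)))
Function('R')(h) = Mul(4, Pow(h, 2)) (Function('R')(h) = Pow(Mul(2, h), 2) = Mul(4, Pow(h, 2)))
Function('Z')(B) = 223
Add(Mul(Function('R')(Add(-64, Mul(-1, -33))), Pow(-17162, -1)), Mul(Function('Z')(Function('l')(12)), Pow(-9445, -1))) = Add(Mul(Mul(4, Pow(Add(-64, Mul(-1, -33)), 2)), Pow(-17162, -1)), Mul(223, Pow(-9445, -1))) = Add(Mul(Mul(4, Pow(Add(-64, 33), 2)), Rational(-1, 17162)), Mul(223, Rational(-1, 9445))) = Add(Mul(Mul(4, Pow(-31, 2)), Rational(-1, 17162)), Rational(-223, 9445)) = Add(Mul(Mul(4, 961), Rational(-1, 17162)), Rational(-223, 9445)) = Add(Mul(3844, Rational(-1, 17162)), Rational(-223, 9445)) = Add(Rational(-1922, 8581), Rational(-223, 9445)) = Rational(-20066853, 81047545)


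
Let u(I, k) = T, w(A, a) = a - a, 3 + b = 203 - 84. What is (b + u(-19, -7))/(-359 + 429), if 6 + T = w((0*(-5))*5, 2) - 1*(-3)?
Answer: 113/70 ≈ 1.6143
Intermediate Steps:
b = 116 (b = -3 + (203 - 84) = -3 + 119 = 116)
w(A, a) = 0
T = -3 (T = -6 + (0 - 1*(-3)) = -6 + (0 + 3) = -6 + 3 = -3)
u(I, k) = -3
(b + u(-19, -7))/(-359 + 429) = (116 - 3)/(-359 + 429) = 113/70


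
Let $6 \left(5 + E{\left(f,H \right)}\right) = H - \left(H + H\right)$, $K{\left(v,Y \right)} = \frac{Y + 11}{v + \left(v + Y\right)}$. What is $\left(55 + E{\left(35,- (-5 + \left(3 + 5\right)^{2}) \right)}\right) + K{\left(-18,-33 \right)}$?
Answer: $\frac{2767}{46} \approx 60.152$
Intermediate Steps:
$K{\left(v,Y \right)} = \frac{11 + Y}{Y + 2 v}$ ($K{\left(v,Y \right)} = \frac{11 + Y}{v + \left(Y + v\right)} = \frac{11 + Y}{Y + 2 v}$)
$E{\left(f,H \right)} = -5 - \frac{H}{6}$ ($E{\left(f,H \right)} = -5 + \frac{H - \left(H + H\right)}{6} = -5 + \frac{H - 2 H}{6} = -5 + \frac{\left(-1\right) H}{6} = -5 - \frac{H}{6}$)
$\left(55 + E{\left(35,- (-5 + \left(3 + 5\right)^{2}) \right)}\right) + K{\left(-18,-33 \right)} = \left(55 - \left(5 + \frac{\left(-1\right) \left(-5 + \left(3 + 5\right)^{2}\right)}{6}\right)\right) + \frac{11 - 33}{-33 + 2 \left(-18\right)} = \left(55 - \left(5 + \frac{\left(-1\right) \left(-5 + 8^{2}\right)}{6}\right)\right) + \frac{1}{-33 - 36} \left(-22\right) = \left(55 - \left(5 + \frac{\left(-1\right) \left(-5 + 64\right)}{6}\right)\right) + \frac{1}{-69} \left(-22\right) = \left(55 - \left(5 + \frac{\left(-1\right) 59}{6}\right)\right) - - \frac{22}{69} = \left(55 - - \frac{29}{6}\right) + \frac{22}{69} = \left(55 + \left(-5 + \frac{59}{6}\right)\right) + \frac{22}{69} = \left(55 + \frac{29}{6}\right) + \frac{22}{69} = \frac{359}{6} + \frac{22}{69} = \frac{2767}{46}$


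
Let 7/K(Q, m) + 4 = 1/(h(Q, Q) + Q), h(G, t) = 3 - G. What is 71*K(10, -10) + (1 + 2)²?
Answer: -1392/11 ≈ -126.55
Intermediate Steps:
K(Q, m) = -21/11 (K(Q, m) = 7/(-4 + 1/((3 - Q) + Q)) = 7/(-4 + 1/3) = 7/(-4 + ⅓) = 7/(-11/3) = 7*(-3/11) = -21/11)
71*K(10, -10) + (1 + 2)² = 71*(-21/11) + (1 + 2)² = -1491/11 + 3² = -1491/11 + 9 = -1392/11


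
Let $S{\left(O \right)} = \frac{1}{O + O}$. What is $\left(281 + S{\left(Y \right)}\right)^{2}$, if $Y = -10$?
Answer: $\frac{31573161}{400} \approx 78933.0$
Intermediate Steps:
$S{\left(O \right)} = \frac{1}{2 O}$
$\left(281 + S{\left(Y \right)}\right)^{2} = \left(281 + \frac{1}{2 \left(-10\right)}\right)^{2} = \left(281 + \frac{1}{2} \left(- \frac{1}{10}\right)\right)^{2} = \left(281 - \frac{1}{20}\right)^{2} = \left(\frac{5619}{20}\right)^{2} = \frac{31573161}{400}$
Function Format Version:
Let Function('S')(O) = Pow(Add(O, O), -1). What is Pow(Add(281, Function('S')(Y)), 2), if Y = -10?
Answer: Rational(31573161, 400) ≈ 78933.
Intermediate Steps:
Function('S')(O) = Mul(Rational(1, 2), Pow(O, -1)) (Function('S')(O) = Pow(Mul(2, O), -1) = Mul(Rational(1, 2), Pow(O, -1)))
Pow(Add(281, Function('S')(Y)), 2) = Pow(Add(281, Mul(Rational(1, 2), Pow(-10, -1))), 2) = Pow(Add(281, Mul(Rational(1, 2), Rational(-1, 10))), 2) = Pow(Add(281, Rational(-1, 20)), 2) = Pow(Rational(5619, 20), 2) = Rational(31573161, 400)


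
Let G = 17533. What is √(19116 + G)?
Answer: √36649 ≈ 191.44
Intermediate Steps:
√(19116 + G) = √(19116 + 17533) = √36649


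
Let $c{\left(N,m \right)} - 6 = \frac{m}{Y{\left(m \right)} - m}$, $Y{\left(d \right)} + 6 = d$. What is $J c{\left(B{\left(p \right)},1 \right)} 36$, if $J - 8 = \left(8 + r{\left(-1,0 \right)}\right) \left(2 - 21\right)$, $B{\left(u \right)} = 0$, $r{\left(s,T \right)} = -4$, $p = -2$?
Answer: $-14280$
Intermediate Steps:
$Y{\left(d \right)} = -6 + d$
$c{\left(N,m \right)} = 6 - \frac{m}{6}$ ($c{\left(N,m \right)} = 6 + \frac{m}{\left(-6 + m\right) - m} = 6 + \frac{m}{-6} = 6 + m \left(- \frac{1}{6}\right) = 6 - \frac{m}{6}$)
$J = -68$ ($J = 8 + \left(8 - 4\right) \left(2 - 21\right) = 8 + 4 \left(-19\right) = 8 - 76 = -68$)
$J c{\left(B{\left(p \right)},1 \right)} 36 = - 68 \left(6 - \frac{1}{6}\right) 36 = \left(-68\right) \frac{35}{6} \cdot 36 = \left(- \frac{1190}{3}\right) 36 = -14280$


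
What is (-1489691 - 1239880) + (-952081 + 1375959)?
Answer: -2305693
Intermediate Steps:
(-1489691 - 1239880) + (-952081 + 1375959) = -2729571 + 423878 = -2305693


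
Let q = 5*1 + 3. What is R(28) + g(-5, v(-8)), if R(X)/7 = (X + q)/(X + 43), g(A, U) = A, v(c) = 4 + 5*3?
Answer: -103/71 ≈ -1.4507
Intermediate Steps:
v(c) = 19 (v(c) = 4 + 15 = 19)
q = 8 (q = 5 + 3 = 8)
R(X) = 7*(8 + X)/(43 + X) (R(X) = 7*((X + 8)/(X + 43)) = 7*((8 + X)/(43 + X)) = 7*(8 + X)/(43 + X))
R(28) + g(-5, v(-8)) = 7*(8 + 28)/(43 + 28) - 5 = 7*36/71 - 5 = 7*(1/71)*36 - 5 = 252/71 - 5 = -103/71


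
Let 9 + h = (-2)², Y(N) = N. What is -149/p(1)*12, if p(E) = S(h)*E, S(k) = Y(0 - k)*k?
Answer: 1788/25 ≈ 71.520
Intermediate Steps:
h = -5 (h = -9 + (-2)² = -9 + 4 = -5)
S(k) = -k² (S(k) = (0 - k)*k = (-k)*k = -k²)
p(E) = -25*E (p(E) = (-1*(-5)²)*E = (-1*25)*E = -25*E)
-149/p(1)*12 = -149/((-25*1))*12 = -149/(-25)*12 = -149*(-1/25)*12 = (149/25)*12 = 1788/25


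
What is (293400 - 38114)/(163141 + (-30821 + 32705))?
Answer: 255286/165025 ≈ 1.5470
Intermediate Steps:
(293400 - 38114)/(163141 + (-30821 + 32705)) = 255286/(163141 + 1884) = 255286/165025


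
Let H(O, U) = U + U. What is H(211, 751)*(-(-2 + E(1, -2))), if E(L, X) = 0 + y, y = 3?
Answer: -1502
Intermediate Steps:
E(L, X) = 3 (E(L, X) = 0 + 3 = 3)
H(O, U) = 2*U
H(211, 751)*(-(-2 + E(1, -2))) = (2*751)*(-(-2 + 3)) = 1502*(-1*1) = 1502*(-1) = -1502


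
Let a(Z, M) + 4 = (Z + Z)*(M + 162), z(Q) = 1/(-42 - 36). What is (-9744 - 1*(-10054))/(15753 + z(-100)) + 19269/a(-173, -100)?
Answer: -2573072233/2929299472 ≈ -0.87839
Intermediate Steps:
z(Q) = -1/78 (z(Q) = 1/(-78) = -1/78)
a(Z, M) = -4 + 2*Z*(162 + M) (a(Z, M) = -4 + (Z + Z)*(M + 162) = -4 + (2*Z)*(162 + M) = -4 + 2*Z*(162 + M))
(-9744 - 1*(-10054))/(15753 + z(-100)) + 19269/a(-173, -100) = (-9744 - 1*(-10054))/(15753 - 1/78) + 19269/(-4 + 324*(-173) + 2*(-100)*(-173)) = (-9744 + 10054)/(1228733/78) + 19269/(-4 - 56052 + 34600) = 310*(78/1228733) + 19269/(-21456) = 24180/1228733 + 19269*(-1/21456) = 24180/1228733 - 2141/2384 = -2573072233/2929299472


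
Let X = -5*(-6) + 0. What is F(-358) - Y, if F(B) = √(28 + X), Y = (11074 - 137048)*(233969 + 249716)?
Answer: 60931734190 + √58 ≈ 6.0932e+10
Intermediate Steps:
X = 30 (X = 30 + 0 = 30)
Y = -60931734190 (Y = -125974*483685 = -60931734190)
F(B) = √58 (F(B) = √(28 + 30) = √58)
F(-358) - Y = √58 - 1*(-60931734190) = √58 + 60931734190 = 60931734190 + √58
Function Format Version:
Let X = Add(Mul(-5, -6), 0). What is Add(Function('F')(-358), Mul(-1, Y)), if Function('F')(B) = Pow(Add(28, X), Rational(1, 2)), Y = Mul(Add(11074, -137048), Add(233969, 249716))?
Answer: Add(60931734190, Pow(58, Rational(1, 2))) ≈ 6.0932e+10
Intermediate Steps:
X = 30 (X = Add(30, 0) = 30)
Y = -60931734190 (Y = Mul(-125974, 483685) = -60931734190)
Function('F')(B) = Pow(58, Rational(1, 2)) (Function('F')(B) = Pow(Add(28, 30), Rational(1, 2)) = Pow(58, Rational(1, 2)))
Add(Function('F')(-358), Mul(-1, Y)) = Add(Pow(58, Rational(1, 2)), Mul(-1, -60931734190)) = Add(Pow(58, Rational(1, 2)), 60931734190) = Add(60931734190, Pow(58, Rational(1, 2)))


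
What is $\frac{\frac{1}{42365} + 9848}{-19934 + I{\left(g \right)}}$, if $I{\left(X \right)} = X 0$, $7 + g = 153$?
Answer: $- \frac{417210521}{844503910} \approx -0.49403$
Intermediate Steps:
$g = 146$ ($g = -7 + 153 = 146$)
$I{\left(X \right)} = 0$
$\frac{\frac{1}{42365} + 9848}{-19934 + I{\left(g \right)}} = \frac{\frac{1}{42365} + 9848}{-19934 + 0} = \frac{\frac{1}{42365} + 9848}{-19934} = \frac{417210521}{42365} \left(- \frac{1}{19934}\right) = - \frac{417210521}{844503910}$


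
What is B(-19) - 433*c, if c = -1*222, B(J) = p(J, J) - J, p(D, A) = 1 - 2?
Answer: 96144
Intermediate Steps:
p(D, A) = -1
B(J) = -1 - J
c = -222
B(-19) - 433*c = (-1 - 1*(-19)) - 433*(-222) = (-1 + 19) + 96126 = 18 + 96126 = 96144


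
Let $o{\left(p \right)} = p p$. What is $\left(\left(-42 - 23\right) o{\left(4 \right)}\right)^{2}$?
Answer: $1081600$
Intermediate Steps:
$o{\left(p \right)} = p^{2}$
$\left(\left(-42 - 23\right) o{\left(4 \right)}\right)^{2} = \left(\left(-42 - 23\right) 4^{2}\right)^{2} = \left(\left(-65\right) 16\right)^{2} = \left(-1040\right)^{2} = 1081600$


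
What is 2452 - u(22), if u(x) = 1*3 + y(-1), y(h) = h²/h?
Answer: 2450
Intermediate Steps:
y(h) = h
u(x) = 2 (u(x) = 1*3 - 1 = 3 - 1 = 2)
2452 - u(22) = 2452 - 1*2 = 2452 - 2 = 2450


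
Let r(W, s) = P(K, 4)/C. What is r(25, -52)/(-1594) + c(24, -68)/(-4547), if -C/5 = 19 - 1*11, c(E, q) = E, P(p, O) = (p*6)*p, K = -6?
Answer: -68511/36239590 ≈ -0.0018905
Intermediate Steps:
P(p, O) = 6*p² (P(p, O) = (6*p)*p = 6*p²)
C = -40 (C = -5*(19 - 1*11) = -5*(19 - 11) = -5*8 = -40)
r(W, s) = -27/5 (r(W, s) = (6*(-6)²)/(-40) = (6*36)*(-1/40) = 216*(-1/40) = -27/5)
r(25, -52)/(-1594) + c(24, -68)/(-4547) = -27/5/(-1594) + 24/(-4547) = -27/5*(-1/1594) + 24*(-1/4547) = 27/7970 - 24/4547 = -68511/36239590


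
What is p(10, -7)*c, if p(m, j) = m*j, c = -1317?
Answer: 92190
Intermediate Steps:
p(m, j) = j*m
p(10, -7)*c = -7*10*(-1317) = -70*(-1317) = 92190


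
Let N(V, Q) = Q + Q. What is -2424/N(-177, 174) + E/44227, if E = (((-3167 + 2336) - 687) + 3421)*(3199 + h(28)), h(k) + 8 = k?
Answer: 168713099/1282583 ≈ 131.54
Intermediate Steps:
h(k) = -8 + k
N(V, Q) = 2*Q
E = 6125757 (E = (((-3167 + 2336) - 687) + 3421)*(3199 + (-8 + 28)) = ((-831 - 687) + 3421)*(3199 + 20) = (-1518 + 3421)*3219 = 1903*3219 = 6125757)
-2424/N(-177, 174) + E/44227 = -2424/(2*174) + 6125757/44227 = -2424/348 + 6125757*(1/44227) = -2424*1/348 + 6125757/44227 = -202/29 + 6125757/44227 = 168713099/1282583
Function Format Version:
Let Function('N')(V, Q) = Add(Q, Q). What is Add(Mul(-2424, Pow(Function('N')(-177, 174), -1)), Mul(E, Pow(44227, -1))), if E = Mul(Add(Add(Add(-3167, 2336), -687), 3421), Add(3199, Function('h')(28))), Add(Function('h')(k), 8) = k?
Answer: Rational(168713099, 1282583) ≈ 131.54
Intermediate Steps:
Function('h')(k) = Add(-8, k)
Function('N')(V, Q) = Mul(2, Q)
E = 6125757 (E = Mul(Add(Add(Add(-3167, 2336), -687), 3421), Add(3199, Add(-8, 28))) = Mul(Add(Add(-831, -687), 3421), Add(3199, 20)) = Mul(Add(-1518, 3421), 3219) = Mul(1903, 3219) = 6125757)
Add(Mul(-2424, Pow(Function('N')(-177, 174), -1)), Mul(E, Pow(44227, -1))) = Add(Mul(-2424, Pow(Mul(2, 174), -1)), Mul(6125757, Pow(44227, -1))) = Add(Mul(-2424, Pow(348, -1)), Mul(6125757, Rational(1, 44227))) = Add(Mul(-2424, Rational(1, 348)), Rational(6125757, 44227)) = Add(Rational(-202, 29), Rational(6125757, 44227)) = Rational(168713099, 1282583)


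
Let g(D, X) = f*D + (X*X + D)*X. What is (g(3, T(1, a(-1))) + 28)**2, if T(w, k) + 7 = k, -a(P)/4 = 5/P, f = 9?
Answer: 5248681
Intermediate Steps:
a(P) = -20/P
T(w, k) = -7 + k
g(D, X) = 9*D + X*(D + X**2) (g(D, X) = 9*D + (X*X + D)*X = 9*D + (X**2 + D)*X = 9*D + (D + X**2)*X = 9*D + X*(D + X**2))
(g(3, T(1, a(-1))) + 28)**2 = (((-7 - 20/(-1))**3 + 9*3 + 3*(-7 - 20/(-1))) + 28)**2 = (((-7 - 20*(-1))**3 + 27 + 3*(-7 - 20*(-1))) + 28)**2 = (((-7 + 20)**3 + 27 + 3*(-7 + 20)) + 28)**2 = ((13**3 + 27 + 3*13) + 28)**2 = ((2197 + 27 + 39) + 28)**2 = (2263 + 28)**2 = 2291**2 = 5248681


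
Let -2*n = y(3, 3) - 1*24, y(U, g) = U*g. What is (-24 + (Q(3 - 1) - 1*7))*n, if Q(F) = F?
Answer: -435/2 ≈ -217.50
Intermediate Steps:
n = 15/2 (n = -(3*3 - 1*24)/2 = -(9 - 24)/2 = -½*(-15) = 15/2 ≈ 7.5000)
(-24 + (Q(3 - 1) - 1*7))*n = (-24 + ((3 - 1) - 1*7))*(15/2) = (-24 + (2 - 7))*(15/2) = (-24 - 5)*(15/2) = -29*15/2 = -435/2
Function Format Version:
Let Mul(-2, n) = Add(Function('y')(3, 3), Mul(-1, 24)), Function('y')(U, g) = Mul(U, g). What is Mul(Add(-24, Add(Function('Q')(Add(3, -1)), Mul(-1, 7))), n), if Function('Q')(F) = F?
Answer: Rational(-435, 2) ≈ -217.50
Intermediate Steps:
n = Rational(15, 2) (n = Mul(Rational(-1, 2), Add(Mul(3, 3), Mul(-1, 24))) = Mul(Rational(-1, 2), Add(9, -24)) = Mul(Rational(-1, 2), -15) = Rational(15, 2) ≈ 7.5000)
Mul(Add(-24, Add(Function('Q')(Add(3, -1)), Mul(-1, 7))), n) = Mul(Add(-24, Add(Add(3, -1), Mul(-1, 7))), Rational(15, 2)) = Mul(Add(-24, Add(2, -7)), Rational(15, 2)) = Mul(Add(-24, -5), Rational(15, 2)) = Mul(-29, Rational(15, 2)) = Rational(-435, 2)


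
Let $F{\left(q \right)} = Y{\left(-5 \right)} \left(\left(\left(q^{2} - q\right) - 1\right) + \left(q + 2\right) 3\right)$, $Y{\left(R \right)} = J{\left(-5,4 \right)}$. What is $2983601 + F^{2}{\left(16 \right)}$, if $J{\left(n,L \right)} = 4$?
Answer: $4357185$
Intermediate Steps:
$Y{\left(R \right)} = 4$
$F{\left(q \right)} = 20 + 4 q^{2} + 8 q$ ($F{\left(q \right)} = 4 \left(\left(\left(q^{2} - q\right) - 1\right) + \left(q + 2\right) 3\right) = 4 \left(\left(-1 + q^{2} - q\right) + \left(2 + q\right) 3\right) = 4 \left(\left(-1 + q^{2} - q\right) + \left(6 + 3 q\right)\right) = 4 \left(5 + q^{2} + 2 q\right) = 20 + 4 q^{2} + 8 q$)
$2983601 + F^{2}{\left(16 \right)} = 2983601 + \left(20 + 4 \cdot 16^{2} + 8 \cdot 16\right)^{2} = 2983601 + \left(20 + 4 \cdot 256 + 128\right)^{2} = 2983601 + \left(20 + 1024 + 128\right)^{2} = 2983601 + 1172^{2} = 2983601 + 1373584 = 4357185$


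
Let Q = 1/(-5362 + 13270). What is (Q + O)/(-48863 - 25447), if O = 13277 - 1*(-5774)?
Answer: -150655309/587643480 ≈ -0.25637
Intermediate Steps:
O = 19051 (O = 13277 + 5774 = 19051)
Q = 1/7908 ≈ 0.00012645
(Q + O)/(-48863 - 25447) = (1/7908 + 19051)/(-48863 - 25447) = (150655309/7908)/(-74310) = (150655309/7908)*(-1/74310) = -150655309/587643480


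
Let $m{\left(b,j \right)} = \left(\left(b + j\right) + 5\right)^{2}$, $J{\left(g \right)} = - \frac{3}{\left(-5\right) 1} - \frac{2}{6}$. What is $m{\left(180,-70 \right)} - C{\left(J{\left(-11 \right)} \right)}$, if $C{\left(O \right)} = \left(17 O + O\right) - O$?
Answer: $\frac{198307}{15} \approx 13220.0$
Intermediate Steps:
$J{\left(g \right)} = \frac{4}{15}$ ($J{\left(g \right)} = - \frac{3}{-5} - \frac{1}{3} = \left(-3\right) \left(- \frac{1}{5}\right) - \frac{1}{3} = \frac{3}{5} - \frac{1}{3} = \frac{4}{15}$)
$C{\left(O \right)} = 17 O$ ($C{\left(O \right)} = 18 O - O = 17 O$)
$m{\left(b,j \right)} = \left(5 + b + j\right)^{2}$
$m{\left(180,-70 \right)} - C{\left(J{\left(-11 \right)} \right)} = \left(5 + 180 - 70\right)^{2} - 17 \cdot \frac{4}{15} = 115^{2} - \frac{68}{15} = 13225 - \frac{68}{15} = \frac{198307}{15}$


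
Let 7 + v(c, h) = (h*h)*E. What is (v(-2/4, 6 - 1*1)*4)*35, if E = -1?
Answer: -4480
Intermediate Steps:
v(c, h) = -7 - h² (v(c, h) = -7 + (h*h)*(-1) = -7 + h²*(-1) = -7 - h²)
(v(-2/4, 6 - 1*1)*4)*35 = ((-7 - (6 - 1*1)²)*4)*35 = ((-7 - (6 - 1)²)*4)*35 = ((-7 - 1*5²)*4)*35 = ((-7 - 1*25)*4)*35 = ((-7 - 25)*4)*35 = -32*4*35 = -128*35 = -4480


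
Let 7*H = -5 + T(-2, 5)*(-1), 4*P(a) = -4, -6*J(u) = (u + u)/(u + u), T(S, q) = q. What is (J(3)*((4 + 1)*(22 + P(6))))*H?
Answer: 25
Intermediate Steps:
J(u) = -⅙ (J(u) = -(u + u)/(6*(u + u)) = -2*u/(6*(2*u)) = -2*u*1/(2*u)/6 = -⅙*1 = -⅙)
P(a) = -1 (P(a) = (¼)*(-4) = -1)
H = -10/7 (H = (-5 + 5*(-1))/7 = (-5 - 5)/7 = (⅐)*(-10) = -10/7 ≈ -1.4286)
(J(3)*((4 + 1)*(22 + P(6))))*H = -(4 + 1)*(22 - 1)/6*(-10/7) = -5*21/6*(-10/7) = -⅙*105*(-10/7) = -35/2*(-10/7) = 25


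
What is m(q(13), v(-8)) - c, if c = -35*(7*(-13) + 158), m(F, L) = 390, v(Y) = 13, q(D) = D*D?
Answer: 2735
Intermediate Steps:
q(D) = D**2
c = -2345 (c = -35*(-91 + 158) = -35*67 = -2345)
m(q(13), v(-8)) - c = 390 - 1*(-2345) = 390 + 2345 = 2735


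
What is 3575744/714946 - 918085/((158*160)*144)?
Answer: 1236047119967/260263222272 ≈ 4.7492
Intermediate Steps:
3575744/714946 - 918085/((158*160)*144) = 3575744*(1/714946) - 918085/(25280*144) = 1787872/357473 - 918085/3640320 = 1787872/357473 - 918085*1/3640320 = 1787872/357473 - 183617/728064 = 1236047119967/260263222272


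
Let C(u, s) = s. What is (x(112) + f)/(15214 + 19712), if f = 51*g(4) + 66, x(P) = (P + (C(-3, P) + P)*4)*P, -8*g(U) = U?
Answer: 75291/23284 ≈ 3.2336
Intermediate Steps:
g(U) = -U/8
x(P) = 9*P**2 (x(P) = (P + (P + P)*4)*P = (P + (2*P)*4)*P = (P + 8*P)*P = (9*P)*P = 9*P**2)
f = 81/2 (f = 51*(-1/8*4) + 66 = 51*(-1/2) + 66 = -51/2 + 66 = 81/2 ≈ 40.500)
(x(112) + f)/(15214 + 19712) = (9*112**2 + 81/2)/(15214 + 19712) = (9*12544 + 81/2)/34926 = (112896 + 81/2)*(1/34926) = (225873/2)*(1/34926) = 75291/23284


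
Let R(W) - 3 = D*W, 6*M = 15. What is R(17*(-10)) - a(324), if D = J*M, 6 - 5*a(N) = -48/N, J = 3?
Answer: -171886/135 ≈ -1273.2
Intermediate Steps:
M = 5/2 (M = (⅙)*15 = 5/2 ≈ 2.5000)
a(N) = 6/5 + 48/(5*N) (a(N) = 6/5 - (-48)/(5*N) = 6/5 + 48/(5*N))
D = 15/2 (D = 3*(5/2) = 15/2 ≈ 7.5000)
R(W) = 3 + 15*W/2
R(17*(-10)) - a(324) = (3 + 15*(17*(-10))/2) - 6*(8 + 324)/(5*324) = (3 + (15/2)*(-170)) - 6*332/(5*324) = (3 - 1275) - 1*166/135 = -1272 - 166/135 = -171886/135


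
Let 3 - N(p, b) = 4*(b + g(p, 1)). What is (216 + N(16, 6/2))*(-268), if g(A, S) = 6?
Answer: -49044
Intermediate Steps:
N(p, b) = -21 - 4*b (N(p, b) = 3 - 4*(b + 6) = 3 - 4*(6 + b) = 3 - (24 + 4*b) = 3 + (-24 - 4*b) = -21 - 4*b)
(216 + N(16, 6/2))*(-268) = (216 + (-21 - 24/2))*(-268) = (216 + (-21 - 4*3))*(-268) = (216 + (-21 - 12))*(-268) = (216 - 33)*(-268) = 183*(-268) = -49044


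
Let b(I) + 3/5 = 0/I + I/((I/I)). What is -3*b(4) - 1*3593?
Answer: -18016/5 ≈ -3603.2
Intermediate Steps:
b(I) = -⅗ + I (b(I) = -⅗ + (0/I + I/((I/I))) = -⅗ + (0 + I/1) = -⅗ + (0 + I*1) = -⅗ + (0 + I) = -⅗ + I)
-3*b(4) - 1*3593 = -3*(-⅗ + 4) - 1*3593 = -3*17/5 - 3593 = -51/5 - 3593 = -18016/5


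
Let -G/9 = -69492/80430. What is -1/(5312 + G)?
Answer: -13405/71311598 ≈ -0.00018798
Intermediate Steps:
G = 104238/13405 (G = -(-625428)/80430 = -9*(-11582/13405) = 104238/13405 ≈ 7.7761)
-1/(5312 + G) = -1/(5312 + 104238/13405) = -1/71311598/13405 = -1*13405/71311598 = -13405/71311598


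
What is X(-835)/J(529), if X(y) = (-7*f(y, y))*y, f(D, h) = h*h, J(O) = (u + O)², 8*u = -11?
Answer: 37259704000/2545263 ≈ 14639.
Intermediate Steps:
u = -11/8 (u = (⅛)*(-11) = -11/8 ≈ -1.3750)
J(O) = (-11/8 + O)²
f(D, h) = h²
X(y) = -7*y³ (X(y) = (-7*y²)*y = -7*y³)
X(-835)/J(529) = (-7*(-835)³)/(((-11 + 8*529)²/64)) = (-7*(-582182875))/(((-11 + 4232)²/64)) = 4075280125/(((1/64)*4221²)) = 4075280125/(((1/64)*17816841)) = 4075280125/(17816841/64) = 4075280125*(64/17816841) = 37259704000/2545263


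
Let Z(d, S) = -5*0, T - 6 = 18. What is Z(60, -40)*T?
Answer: 0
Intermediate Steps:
T = 24 (T = 6 + 18 = 24)
Z(d, S) = 0
Z(60, -40)*T = 0*24 = 0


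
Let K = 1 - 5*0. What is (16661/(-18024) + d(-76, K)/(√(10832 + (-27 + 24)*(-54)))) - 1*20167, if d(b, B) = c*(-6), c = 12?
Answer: -363506669/18024 - 36*√10994/5497 ≈ -20169.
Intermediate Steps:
K = 1 (K = 1 + 0 = 1)
d(b, B) = -72 (d(b, B) = 12*(-6) = -72)
(16661/(-18024) + d(-76, K)/(√(10832 + (-27 + 24)*(-54)))) - 1*20167 = (16661/(-18024) - 72/√(10832 + (-27 + 24)*(-54))) - 1*20167 = (16661*(-1/18024) - 72/√(10832 - 3*(-54))) - 20167 = (-16661/18024 - 72/√(10832 + 162)) - 20167 = (-16661/18024 - 72*√10994/10994) - 20167 = (-16661/18024 - 36*√10994/5497) - 20167 = -363506669/18024 - 36*√10994/5497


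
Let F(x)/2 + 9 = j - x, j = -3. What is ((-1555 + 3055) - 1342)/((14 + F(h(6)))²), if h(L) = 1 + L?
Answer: 79/288 ≈ 0.27431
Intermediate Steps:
F(x) = -24 - 2*x (F(x) = -18 + 2*(-3 - x) = -18 + (-6 - 2*x) = -24 - 2*x)
((-1555 + 3055) - 1342)/((14 + F(h(6)))²) = ((-1555 + 3055) - 1342)/((14 + (-24 - 2*(1 + 6)))²) = (1500 - 1342)/((14 + (-24 - 2*7))²) = 158/((14 + (-24 - 14))²) = 158/((14 - 38)²) = 158/((-24)²) = 158/576 = 158*(1/576) = 79/288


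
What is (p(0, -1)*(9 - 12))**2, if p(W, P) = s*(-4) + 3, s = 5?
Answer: 2601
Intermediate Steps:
p(W, P) = -17 (p(W, P) = 5*(-4) + 3 = -20 + 3 = -17)
(p(0, -1)*(9 - 12))**2 = (-17*(9 - 12))**2 = (-17*(-3))**2 = 51**2 = 2601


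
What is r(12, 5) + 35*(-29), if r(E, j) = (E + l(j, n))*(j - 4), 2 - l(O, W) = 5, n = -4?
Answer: -1006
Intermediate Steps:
l(O, W) = -3 (l(O, W) = 2 - 1*5 = 2 - 5 = -3)
r(E, j) = (-4 + j)*(-3 + E) (r(E, j) = (E - 3)*(j - 4) = (-3 + E)*(-4 + j) = (-4 + j)*(-3 + E))
r(12, 5) + 35*(-29) = (12 - 4*12 - 3*5 + 12*5) + 35*(-29) = (12 - 48 - 15 + 60) - 1015 = 9 - 1015 = -1006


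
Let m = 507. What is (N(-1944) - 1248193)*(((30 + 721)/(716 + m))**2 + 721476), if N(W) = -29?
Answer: -1346997726283321110/1495729 ≈ -9.0056e+11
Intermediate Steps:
(N(-1944) - 1248193)*(((30 + 721)/(716 + m))**2 + 721476) = (-29 - 1248193)*(((30 + 721)/(716 + 507))**2 + 721476) = -1248222*((751/1223)**2 + 721476) = -1248222*(564001/1495729 + 721476) = -1248222*1079133140005/1495729 = -1346997726283321110/1495729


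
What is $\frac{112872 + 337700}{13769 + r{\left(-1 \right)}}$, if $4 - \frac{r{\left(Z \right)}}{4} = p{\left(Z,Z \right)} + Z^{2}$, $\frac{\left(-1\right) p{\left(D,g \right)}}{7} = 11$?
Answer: $\frac{450572}{14089} \approx 31.98$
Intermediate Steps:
$p{\left(D,g \right)} = -77$ ($p{\left(D,g \right)} = \left(-7\right) 11 = -77$)
$r{\left(Z \right)} = 324 - 4 Z^{2}$ ($r{\left(Z \right)} = 16 - 4 \left(-77 + Z^{2}\right) = 16 - \left(-308 + 4 Z^{2}\right) = 324 - 4 Z^{2}$)
$\frac{112872 + 337700}{13769 + r{\left(-1 \right)}} = \frac{112872 + 337700}{13769 + \left(324 - 4 \left(-1\right)^{2}\right)} = \frac{450572}{13769 + \left(324 - 4\right)} = \frac{450572}{13769 + 320} = \frac{450572}{14089}$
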